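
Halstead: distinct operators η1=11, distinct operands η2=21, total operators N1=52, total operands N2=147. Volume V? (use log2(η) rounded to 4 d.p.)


Formula: V = N * log2(η), where N = N1 + N2 and η = η1 + η2
η = 11 + 21 = 32
N = 52 + 147 = 199
log2(32) ≈ 5.0000
V = 199 * 5.0000 = 995.00

995.00


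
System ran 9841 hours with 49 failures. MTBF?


Formula: MTBF = Total operating time / Number of failures
MTBF = 9841 / 49
MTBF = 200.84 hours

200.84 hours


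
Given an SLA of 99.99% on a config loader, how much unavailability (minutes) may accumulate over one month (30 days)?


Formula: allowed downtime = period * (100 - SLA) / 100
Period (month (30 days)) = 43200 minutes
Unavailability fraction = (100 - 99.99) / 100
Allowed downtime = 43200 * (100 - 99.99) / 100
Allowed downtime = 4.32 minutes

4.32 minutes


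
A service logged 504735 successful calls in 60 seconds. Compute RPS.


Formula: throughput = requests / seconds
throughput = 504735 / 60
throughput = 8412.25 requests/second

8412.25 requests/second


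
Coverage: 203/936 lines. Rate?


Coverage = covered / total * 100
Coverage = 203 / 936 * 100
Coverage = 21.69%

21.69%


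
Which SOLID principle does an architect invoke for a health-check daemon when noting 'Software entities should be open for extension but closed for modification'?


This describes the Open/Closed Principle (OCP)

Open/Closed Principle (OCP)


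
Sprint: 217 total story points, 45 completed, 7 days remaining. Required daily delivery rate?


Formula: Required rate = Remaining points / Days left
Remaining = 217 - 45 = 172 points
Required rate = 172 / 7 = 24.57 points/day

24.57 points/day


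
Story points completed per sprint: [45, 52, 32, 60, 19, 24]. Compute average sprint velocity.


Formula: Avg velocity = Total points / Number of sprints
Points: [45, 52, 32, 60, 19, 24]
Sum = 45 + 52 + 32 + 60 + 19 + 24 = 232
Avg velocity = 232 / 6 = 38.67 points/sprint

38.67 points/sprint


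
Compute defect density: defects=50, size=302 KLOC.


Defect density = defects / KLOC
Defect density = 50 / 302
Defect density = 0.166 defects/KLOC

0.166 defects/KLOC


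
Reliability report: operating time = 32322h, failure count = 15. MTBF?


Formula: MTBF = Total operating time / Number of failures
MTBF = 32322 / 15
MTBF = 2154.8 hours

2154.8 hours


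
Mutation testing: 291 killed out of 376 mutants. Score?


Mutation score = killed / total * 100
Mutation score = 291 / 376 * 100
Mutation score = 77.39%

77.39%


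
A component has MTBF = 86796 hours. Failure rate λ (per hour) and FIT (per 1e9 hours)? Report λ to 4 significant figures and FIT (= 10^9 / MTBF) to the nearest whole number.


Formula: λ = 1 / MTBF; FIT = λ × 1e9 = 1e9 / MTBF
λ = 1 / 86796 ≈ 1.152e-05 failures/hour
FIT = 1e9 / 86796 ≈ 11521 failures per 1e9 hours (nearest whole number)

λ = 1.152e-05 /h, FIT = 11521


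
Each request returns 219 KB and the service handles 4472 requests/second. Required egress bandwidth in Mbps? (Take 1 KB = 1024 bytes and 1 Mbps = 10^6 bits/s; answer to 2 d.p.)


Formula: Mbps = payload_bytes * RPS * 8 / 1e6
Payload per request = 219 KB = 219 * 1024 = 224256 bytes
Total bytes/sec = 224256 * 4472 = 1002872832
Total bits/sec = 1002872832 * 8 = 8022982656
Mbps = 8022982656 / 1e6 = 8022.98

8022.98 Mbps


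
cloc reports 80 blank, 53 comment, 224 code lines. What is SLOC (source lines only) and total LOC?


Total LOC = blank + comment + code
Total LOC = 80 + 53 + 224 = 357
SLOC (source only) = code = 224

Total LOC: 357, SLOC: 224


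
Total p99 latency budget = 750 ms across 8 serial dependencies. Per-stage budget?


Formula: per_stage = total_budget / stages
per_stage = 750 / 8
per_stage = 93.75 ms

93.75 ms


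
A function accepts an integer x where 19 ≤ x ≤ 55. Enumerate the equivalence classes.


Valid range: [19, 55]
Class 1: x < 19 — invalid
Class 2: 19 ≤ x ≤ 55 — valid
Class 3: x > 55 — invalid
Total equivalence classes: 3

3 equivalence classes


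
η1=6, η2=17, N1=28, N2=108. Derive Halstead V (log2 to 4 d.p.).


Formula: V = N * log2(η), where N = N1 + N2 and η = η1 + η2
η = 6 + 17 = 23
N = 28 + 108 = 136
log2(23) ≈ 4.5236
V = 136 * 4.5236 = 615.21

615.21


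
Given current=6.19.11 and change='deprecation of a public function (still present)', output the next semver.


Current: 6.19.11
Change category: 'deprecation of a public function (still present)' → minor bump
SemVer rule: minor bump → increment MINOR, reset PATCH to 0 (MAJOR unchanged)
New: 6.20.0

6.20.0


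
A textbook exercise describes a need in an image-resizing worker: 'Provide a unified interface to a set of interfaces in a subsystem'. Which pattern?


This matches the Facade pattern

Facade


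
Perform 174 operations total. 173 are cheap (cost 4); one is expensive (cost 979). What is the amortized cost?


Formula: Amortized cost = Total cost / Operations
Total cost = (173 * 4) + (1 * 979)
Total cost = 692 + 979 = 1671
Amortized = 1671 / 174 = 9.6034

9.6034


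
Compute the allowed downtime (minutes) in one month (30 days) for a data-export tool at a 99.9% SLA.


Formula: allowed downtime = period * (100 - SLA) / 100
Period (month (30 days)) = 43200 minutes
Unavailability fraction = (100 - 99.9) / 100
Allowed downtime = 43200 * (100 - 99.9) / 100
Allowed downtime = 43.2 minutes

43.2 minutes


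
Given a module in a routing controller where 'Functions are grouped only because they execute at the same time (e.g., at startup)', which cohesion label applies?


Reasoning: Related by timing only
Type: Temporal cohesion

Temporal cohesion


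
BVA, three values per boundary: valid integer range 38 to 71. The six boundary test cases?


Range: [38, 71]
Boundaries: just below min, min, min+1, max-1, max, just above max
Values: [37, 38, 39, 70, 71, 72]

[37, 38, 39, 70, 71, 72]


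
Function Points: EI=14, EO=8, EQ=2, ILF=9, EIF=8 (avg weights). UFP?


UFP = EI*4 + EO*5 + EQ*4 + ILF*10 + EIF*7
UFP = 14*4 + 8*5 + 2*4 + 9*10 + 8*7
UFP = 56 + 40 + 8 + 90 + 56
UFP = 250

250


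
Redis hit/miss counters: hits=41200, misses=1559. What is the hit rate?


Formula: hit rate = hits / (hits + misses) * 100
hit rate = 41200 / (41200 + 1559) * 100
hit rate = 41200 / 42759 * 100
hit rate = 96.35%

96.35%


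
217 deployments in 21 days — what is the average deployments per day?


Formula: deployments per day = releases / days
= 217 / 21
= 10.333 deploys/day
(equivalently, 72.33 deploys/week)

10.333 deploys/day


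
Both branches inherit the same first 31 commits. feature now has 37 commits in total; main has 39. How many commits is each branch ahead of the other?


Common ancestor: commit #31
feature commits after divergence: 37 - 31 = 6
main commits after divergence: 39 - 31 = 8
feature is 6 commits ahead of main
main is 8 commits ahead of feature

feature ahead: 6, main ahead: 8


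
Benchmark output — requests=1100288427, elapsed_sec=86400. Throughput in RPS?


Formula: throughput = requests / seconds
throughput = 1100288427 / 86400
throughput = 12734.82 requests/second

12734.82 requests/second


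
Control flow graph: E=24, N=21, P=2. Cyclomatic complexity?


Formula: V(G) = E - N + 2P
V(G) = 24 - 21 + 2*2
V(G) = 3 + 4
V(G) = 7

7


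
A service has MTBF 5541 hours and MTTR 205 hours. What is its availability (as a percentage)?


Availability = MTBF / (MTBF + MTTR)
Availability = 5541 / (5541 + 205)
Availability = 5541 / 5746
Availability = 96.4323%

96.4323%


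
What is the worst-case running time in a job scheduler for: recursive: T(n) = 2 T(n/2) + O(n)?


Reasoning: master theorem case 2 (merge-sort recurrence)
Complexity: O(n log n)

O(n log n)


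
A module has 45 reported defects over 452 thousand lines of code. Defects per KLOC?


Defect density = defects / KLOC
Defect density = 45 / 452
Defect density = 0.1 defects/KLOC

0.1 defects/KLOC


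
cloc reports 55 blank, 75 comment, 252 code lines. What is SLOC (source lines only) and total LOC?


Total LOC = blank + comment + code
Total LOC = 55 + 75 + 252 = 382
SLOC (source only) = code = 252

Total LOC: 382, SLOC: 252


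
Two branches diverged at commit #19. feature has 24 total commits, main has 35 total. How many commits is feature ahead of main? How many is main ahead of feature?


Common ancestor: commit #19
feature commits after divergence: 24 - 19 = 5
main commits after divergence: 35 - 19 = 16
feature is 5 commits ahead of main
main is 16 commits ahead of feature

feature ahead: 5, main ahead: 16


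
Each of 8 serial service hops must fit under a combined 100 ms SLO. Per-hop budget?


Formula: per_stage = total_budget / stages
per_stage = 100 / 8
per_stage = 12.5 ms

12.5 ms


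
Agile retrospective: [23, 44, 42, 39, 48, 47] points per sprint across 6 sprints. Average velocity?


Formula: Avg velocity = Total points / Number of sprints
Points: [23, 44, 42, 39, 48, 47]
Sum = 23 + 44 + 42 + 39 + 48 + 47 = 243
Avg velocity = 243 / 6 = 40.5 points/sprint

40.5 points/sprint


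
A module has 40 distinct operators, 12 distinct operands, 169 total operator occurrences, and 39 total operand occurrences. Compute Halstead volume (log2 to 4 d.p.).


Formula: V = N * log2(η), where N = N1 + N2 and η = η1 + η2
η = 40 + 12 = 52
N = 169 + 39 = 208
log2(52) ≈ 5.7004
V = 208 * 5.7004 = 1185.68

1185.68


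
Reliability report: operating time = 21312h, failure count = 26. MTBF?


Formula: MTBF = Total operating time / Number of failures
MTBF = 21312 / 26
MTBF = 819.69 hours

819.69 hours


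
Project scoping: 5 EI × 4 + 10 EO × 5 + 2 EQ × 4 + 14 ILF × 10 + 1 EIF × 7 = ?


UFP = EI*4 + EO*5 + EQ*4 + ILF*10 + EIF*7
UFP = 5*4 + 10*5 + 2*4 + 14*10 + 1*7
UFP = 20 + 50 + 8 + 140 + 7
UFP = 225

225


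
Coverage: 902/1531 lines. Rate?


Coverage = covered / total * 100
Coverage = 902 / 1531 * 100
Coverage = 58.92%

58.92%


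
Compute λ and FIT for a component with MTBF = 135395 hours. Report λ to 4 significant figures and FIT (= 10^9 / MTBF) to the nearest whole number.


Formula: λ = 1 / MTBF; FIT = λ × 1e9 = 1e9 / MTBF
λ = 1 / 135395 ≈ 7.386e-06 failures/hour
FIT = 1e9 / 135395 ≈ 7386 failures per 1e9 hours (nearest whole number)

λ = 7.386e-06 /h, FIT = 7386


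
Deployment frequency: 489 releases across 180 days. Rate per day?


Formula: deployments per day = releases / days
= 489 / 180
= 2.717 deploys/day
(equivalently, 19.02 deploys/week)

2.717 deploys/day


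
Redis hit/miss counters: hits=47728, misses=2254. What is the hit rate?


Formula: hit rate = hits / (hits + misses) * 100
hit rate = 47728 / (47728 + 2254) * 100
hit rate = 47728 / 49982 * 100
hit rate = 95.49%

95.49%


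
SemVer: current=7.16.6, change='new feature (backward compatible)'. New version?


Current: 7.16.6
Change category: 'new feature (backward compatible)' → minor bump
SemVer rule: minor bump → increment MINOR, reset PATCH to 0 (MAJOR unchanged)
New: 7.17.0

7.17.0


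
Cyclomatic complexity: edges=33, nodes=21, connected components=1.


Formula: V(G) = E - N + 2P
V(G) = 33 - 21 + 2*1
V(G) = 12 + 2
V(G) = 14

14


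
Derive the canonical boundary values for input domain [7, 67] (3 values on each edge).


Range: [7, 67]
Boundaries: just below min, min, min+1, max-1, max, just above max
Values: [6, 7, 8, 66, 67, 68]

[6, 7, 8, 66, 67, 68]


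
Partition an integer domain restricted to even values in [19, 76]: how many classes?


Constraint: even integers in [19, 76]
Class 1: x < 19 — out-of-range invalid
Class 2: x in [19,76] but odd — wrong type invalid
Class 3: x in [19,76] and even — valid
Class 4: x > 76 — out-of-range invalid
Total equivalence classes: 4

4 equivalence classes


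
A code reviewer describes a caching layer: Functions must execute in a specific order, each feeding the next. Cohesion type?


Reasoning: Output of one is input to next
Type: Sequential cohesion

Sequential cohesion


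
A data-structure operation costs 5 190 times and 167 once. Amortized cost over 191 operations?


Formula: Amortized cost = Total cost / Operations
Total cost = (190 * 5) + (1 * 167)
Total cost = 950 + 167 = 1117
Amortized = 1117 / 191 = 5.8482

5.8482


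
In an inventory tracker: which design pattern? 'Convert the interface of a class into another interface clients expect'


This matches the Adapter pattern

Adapter


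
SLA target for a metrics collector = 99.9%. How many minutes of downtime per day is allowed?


Formula: allowed downtime = period * (100 - SLA) / 100
Period (day) = 1440 minutes
Unavailability fraction = (100 - 99.9) / 100
Allowed downtime = 1440 * (100 - 99.9) / 100
Allowed downtime = 1.44 minutes

1.44 minutes


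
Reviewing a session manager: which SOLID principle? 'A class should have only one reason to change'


This describes the Single Responsibility Principle (SRP)

Single Responsibility Principle (SRP)


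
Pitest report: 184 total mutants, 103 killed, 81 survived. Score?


Mutation score = killed / total * 100
Mutation score = 103 / 184 * 100
Mutation score = 55.98%

55.98%


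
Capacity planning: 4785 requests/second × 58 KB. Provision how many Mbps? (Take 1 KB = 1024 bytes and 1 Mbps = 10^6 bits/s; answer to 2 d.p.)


Formula: Mbps = payload_bytes * RPS * 8 / 1e6
Payload per request = 58 KB = 58 * 1024 = 59392 bytes
Total bytes/sec = 59392 * 4785 = 284190720
Total bits/sec = 284190720 * 8 = 2273525760
Mbps = 2273525760 / 1e6 = 2273.53

2273.53 Mbps


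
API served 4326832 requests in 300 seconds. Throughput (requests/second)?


Formula: throughput = requests / seconds
throughput = 4326832 / 300
throughput = 14422.77 requests/second

14422.77 requests/second


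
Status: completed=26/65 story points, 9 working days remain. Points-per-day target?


Formula: Required rate = Remaining points / Days left
Remaining = 65 - 26 = 39 points
Required rate = 39 / 9 = 4.33 points/day

4.33 points/day


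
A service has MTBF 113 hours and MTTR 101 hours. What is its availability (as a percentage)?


Availability = MTBF / (MTBF + MTTR)
Availability = 113 / (113 + 101)
Availability = 113 / 214
Availability = 52.8037%

52.8037%


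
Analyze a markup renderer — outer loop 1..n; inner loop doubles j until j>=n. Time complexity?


Reasoning: linear outer times logarithmic inner
Complexity: O(n log n)

O(n log n)


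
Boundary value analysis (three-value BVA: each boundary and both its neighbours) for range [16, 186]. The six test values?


Range: [16, 186]
Boundaries: just below min, min, min+1, max-1, max, just above max
Values: [15, 16, 17, 185, 186, 187]

[15, 16, 17, 185, 186, 187]


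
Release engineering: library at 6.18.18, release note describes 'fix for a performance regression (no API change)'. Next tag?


Current: 6.18.18
Change category: 'fix for a performance regression (no API change)' → patch bump
SemVer rule: patch bump → increment PATCH (MAJOR and MINOR unchanged)
New: 6.18.19

6.18.19


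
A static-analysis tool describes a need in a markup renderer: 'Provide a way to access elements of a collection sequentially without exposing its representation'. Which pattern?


This matches the Iterator pattern

Iterator


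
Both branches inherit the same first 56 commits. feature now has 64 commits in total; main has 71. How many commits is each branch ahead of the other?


Common ancestor: commit #56
feature commits after divergence: 64 - 56 = 8
main commits after divergence: 71 - 56 = 15
feature is 8 commits ahead of main
main is 15 commits ahead of feature

feature ahead: 8, main ahead: 15


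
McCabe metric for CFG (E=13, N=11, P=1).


Formula: V(G) = E - N + 2P
V(G) = 13 - 11 + 2*1
V(G) = 2 + 2
V(G) = 4

4


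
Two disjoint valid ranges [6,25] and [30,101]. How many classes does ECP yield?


Valid ranges: [6,25] and [30,101]
Class 1: x < 6 — invalid
Class 2: 6 ≤ x ≤ 25 — valid
Class 3: 25 < x < 30 — invalid (gap between ranges)
Class 4: 30 ≤ x ≤ 101 — valid
Class 5: x > 101 — invalid
Total equivalence classes: 5

5 equivalence classes


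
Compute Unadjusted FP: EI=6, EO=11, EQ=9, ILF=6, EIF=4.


UFP = EI*4 + EO*5 + EQ*4 + ILF*10 + EIF*7
UFP = 6*4 + 11*5 + 9*4 + 6*10 + 4*7
UFP = 24 + 55 + 36 + 60 + 28
UFP = 203

203


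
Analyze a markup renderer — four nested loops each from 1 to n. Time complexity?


Reasoning: four levels of nesting
Complexity: O(n^4)

O(n^4)


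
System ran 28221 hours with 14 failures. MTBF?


Formula: MTBF = Total operating time / Number of failures
MTBF = 28221 / 14
MTBF = 2015.79 hours

2015.79 hours


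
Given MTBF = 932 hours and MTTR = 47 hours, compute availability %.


Availability = MTBF / (MTBF + MTTR)
Availability = 932 / (932 + 47)
Availability = 932 / 979
Availability = 95.1992%

95.1992%


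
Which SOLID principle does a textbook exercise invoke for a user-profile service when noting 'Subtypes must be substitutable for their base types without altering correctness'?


This describes the Liskov Substitution Principle (LSP)

Liskov Substitution Principle (LSP)


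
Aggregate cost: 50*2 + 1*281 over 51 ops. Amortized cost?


Formula: Amortized cost = Total cost / Operations
Total cost = (50 * 2) + (1 * 281)
Total cost = 100 + 281 = 381
Amortized = 381 / 51 = 7.4706

7.4706


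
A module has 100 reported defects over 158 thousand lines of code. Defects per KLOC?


Defect density = defects / KLOC
Defect density = 100 / 158
Defect density = 0.633 defects/KLOC

0.633 defects/KLOC


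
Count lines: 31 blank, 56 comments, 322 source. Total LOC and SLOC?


Total LOC = blank + comment + code
Total LOC = 31 + 56 + 322 = 409
SLOC (source only) = code = 322

Total LOC: 409, SLOC: 322


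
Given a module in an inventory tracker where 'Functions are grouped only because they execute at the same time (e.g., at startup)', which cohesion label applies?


Reasoning: Related by timing only
Type: Temporal cohesion

Temporal cohesion


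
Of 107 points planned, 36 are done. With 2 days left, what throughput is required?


Formula: Required rate = Remaining points / Days left
Remaining = 107 - 36 = 71 points
Required rate = 71 / 2 = 35.5 points/day

35.5 points/day


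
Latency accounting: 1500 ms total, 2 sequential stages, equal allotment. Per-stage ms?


Formula: per_stage = total_budget / stages
per_stage = 1500 / 2
per_stage = 750.0 ms

750.0 ms


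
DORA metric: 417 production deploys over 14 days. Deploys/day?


Formula: deployments per day = releases / days
= 417 / 14
= 29.786 deploys/day
(equivalently, 208.5 deploys/week)

29.786 deploys/day


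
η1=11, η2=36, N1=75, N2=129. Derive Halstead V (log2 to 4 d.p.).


Formula: V = N * log2(η), where N = N1 + N2 and η = η1 + η2
η = 11 + 36 = 47
N = 75 + 129 = 204
log2(47) ≈ 5.5546
V = 204 * 5.5546 = 1133.14

1133.14


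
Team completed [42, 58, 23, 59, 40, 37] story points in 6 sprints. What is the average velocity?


Formula: Avg velocity = Total points / Number of sprints
Points: [42, 58, 23, 59, 40, 37]
Sum = 42 + 58 + 23 + 59 + 40 + 37 = 259
Avg velocity = 259 / 6 = 43.17 points/sprint

43.17 points/sprint


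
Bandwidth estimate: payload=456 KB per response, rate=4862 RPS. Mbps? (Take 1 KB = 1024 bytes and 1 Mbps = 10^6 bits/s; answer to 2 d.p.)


Formula: Mbps = payload_bytes * RPS * 8 / 1e6
Payload per request = 456 KB = 456 * 1024 = 466944 bytes
Total bytes/sec = 466944 * 4862 = 2270281728
Total bits/sec = 2270281728 * 8 = 18162253824
Mbps = 18162253824 / 1e6 = 18162.25

18162.25 Mbps


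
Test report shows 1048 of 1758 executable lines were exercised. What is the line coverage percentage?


Coverage = covered / total * 100
Coverage = 1048 / 1758 * 100
Coverage = 59.61%

59.61%


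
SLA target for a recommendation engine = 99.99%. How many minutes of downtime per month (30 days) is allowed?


Formula: allowed downtime = period * (100 - SLA) / 100
Period (month (30 days)) = 43200 minutes
Unavailability fraction = (100 - 99.99) / 100
Allowed downtime = 43200 * (100 - 99.99) / 100
Allowed downtime = 4.32 minutes

4.32 minutes


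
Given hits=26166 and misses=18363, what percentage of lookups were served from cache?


Formula: hit rate = hits / (hits + misses) * 100
hit rate = 26166 / (26166 + 18363) * 100
hit rate = 26166 / 44529 * 100
hit rate = 58.76%

58.76%


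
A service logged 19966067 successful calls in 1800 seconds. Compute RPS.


Formula: throughput = requests / seconds
throughput = 19966067 / 1800
throughput = 11092.26 requests/second

11092.26 requests/second


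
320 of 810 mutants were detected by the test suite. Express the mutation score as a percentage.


Mutation score = killed / total * 100
Mutation score = 320 / 810 * 100
Mutation score = 39.51%

39.51%


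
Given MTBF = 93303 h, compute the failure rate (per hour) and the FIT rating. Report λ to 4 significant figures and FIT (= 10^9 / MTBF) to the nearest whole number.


Formula: λ = 1 / MTBF; FIT = λ × 1e9 = 1e9 / MTBF
λ = 1 / 93303 ≈ 1.072e-05 failures/hour
FIT = 1e9 / 93303 ≈ 10718 failures per 1e9 hours (nearest whole number)

λ = 1.072e-05 /h, FIT = 10718


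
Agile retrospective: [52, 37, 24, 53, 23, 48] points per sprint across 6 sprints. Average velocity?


Formula: Avg velocity = Total points / Number of sprints
Points: [52, 37, 24, 53, 23, 48]
Sum = 52 + 37 + 24 + 53 + 23 + 48 = 237
Avg velocity = 237 / 6 = 39.5 points/sprint

39.5 points/sprint


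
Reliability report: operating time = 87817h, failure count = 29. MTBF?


Formula: MTBF = Total operating time / Number of failures
MTBF = 87817 / 29
MTBF = 3028.17 hours

3028.17 hours


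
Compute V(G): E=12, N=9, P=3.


Formula: V(G) = E - N + 2P
V(G) = 12 - 9 + 2*3
V(G) = 3 + 6
V(G) = 9

9


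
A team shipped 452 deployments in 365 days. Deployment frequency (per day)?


Formula: deployments per day = releases / days
= 452 / 365
= 1.238 deploys/day
(equivalently, 8.67 deploys/week)

1.238 deploys/day


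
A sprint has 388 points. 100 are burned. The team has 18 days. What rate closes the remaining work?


Formula: Required rate = Remaining points / Days left
Remaining = 388 - 100 = 288 points
Required rate = 288 / 18 = 16.0 points/day

16.0 points/day


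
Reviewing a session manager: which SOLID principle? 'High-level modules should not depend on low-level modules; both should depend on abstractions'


This describes the Dependency Inversion Principle (DIP)

Dependency Inversion Principle (DIP)


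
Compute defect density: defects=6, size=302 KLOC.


Defect density = defects / KLOC
Defect density = 6 / 302
Defect density = 0.02 defects/KLOC

0.02 defects/KLOC


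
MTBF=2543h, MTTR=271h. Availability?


Availability = MTBF / (MTBF + MTTR)
Availability = 2543 / (2543 + 271)
Availability = 2543 / 2814
Availability = 90.3696%

90.3696%


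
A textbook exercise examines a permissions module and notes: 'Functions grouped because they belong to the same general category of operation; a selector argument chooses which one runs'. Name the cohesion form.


Reasoning: Grouped by category of activity, not by data or sequence
Type: Logical cohesion

Logical cohesion


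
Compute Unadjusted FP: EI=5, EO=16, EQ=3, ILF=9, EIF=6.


UFP = EI*4 + EO*5 + EQ*4 + ILF*10 + EIF*7
UFP = 5*4 + 16*5 + 3*4 + 9*10 + 6*7
UFP = 20 + 80 + 12 + 90 + 42
UFP = 244

244


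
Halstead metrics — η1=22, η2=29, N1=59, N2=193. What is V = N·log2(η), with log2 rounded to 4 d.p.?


Formula: V = N * log2(η), where N = N1 + N2 and η = η1 + η2
η = 22 + 29 = 51
N = 59 + 193 = 252
log2(51) ≈ 5.6724
V = 252 * 5.6724 = 1429.44

1429.44


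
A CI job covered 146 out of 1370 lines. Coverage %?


Coverage = covered / total * 100
Coverage = 146 / 1370 * 100
Coverage = 10.66%

10.66%


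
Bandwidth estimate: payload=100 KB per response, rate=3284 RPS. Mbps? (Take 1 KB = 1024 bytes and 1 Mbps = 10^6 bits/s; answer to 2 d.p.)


Formula: Mbps = payload_bytes * RPS * 8 / 1e6
Payload per request = 100 KB = 100 * 1024 = 102400 bytes
Total bytes/sec = 102400 * 3284 = 336281600
Total bits/sec = 336281600 * 8 = 2690252800
Mbps = 2690252800 / 1e6 = 2690.25

2690.25 Mbps


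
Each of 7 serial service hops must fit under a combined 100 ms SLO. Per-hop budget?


Formula: per_stage = total_budget / stages
per_stage = 100 / 7
per_stage = 14.29 ms

14.29 ms


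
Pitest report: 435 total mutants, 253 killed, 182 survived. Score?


Mutation score = killed / total * 100
Mutation score = 253 / 435 * 100
Mutation score = 58.16%

58.16%


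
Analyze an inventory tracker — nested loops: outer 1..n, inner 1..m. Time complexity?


Reasoning: product of independent bounds
Complexity: O(n*m)

O(n*m)


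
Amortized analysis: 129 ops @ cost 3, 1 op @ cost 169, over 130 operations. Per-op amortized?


Formula: Amortized cost = Total cost / Operations
Total cost = (129 * 3) + (1 * 169)
Total cost = 387 + 169 = 556
Amortized = 556 / 130 = 4.2769

4.2769


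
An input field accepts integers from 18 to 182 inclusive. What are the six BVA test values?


Range: [18, 182]
Boundaries: just below min, min, min+1, max-1, max, just above max
Values: [17, 18, 19, 181, 182, 183]

[17, 18, 19, 181, 182, 183]


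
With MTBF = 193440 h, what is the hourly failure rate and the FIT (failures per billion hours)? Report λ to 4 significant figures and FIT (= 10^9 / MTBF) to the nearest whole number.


Formula: λ = 1 / MTBF; FIT = λ × 1e9 = 1e9 / MTBF
λ = 1 / 193440 ≈ 5.170e-06 failures/hour
FIT = 1e9 / 193440 ≈ 5170 failures per 1e9 hours (nearest whole number)

λ = 5.170e-06 /h, FIT = 5170


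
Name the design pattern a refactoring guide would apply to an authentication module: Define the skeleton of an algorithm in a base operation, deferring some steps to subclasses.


This matches the Template Method pattern

Template Method


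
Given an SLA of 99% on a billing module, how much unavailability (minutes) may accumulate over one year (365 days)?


Formula: allowed downtime = period * (100 - SLA) / 100
Period (year (365 days)) = 525600 minutes
Unavailability fraction = (100 - 99.0) / 100
Allowed downtime = 525600 * (100 - 99.0) / 100
Allowed downtime = 5256.0 minutes

5256.0 minutes


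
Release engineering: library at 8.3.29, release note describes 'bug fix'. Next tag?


Current: 8.3.29
Change category: 'bug fix' → patch bump
SemVer rule: patch bump → increment PATCH (MAJOR and MINOR unchanged)
New: 8.3.30

8.3.30


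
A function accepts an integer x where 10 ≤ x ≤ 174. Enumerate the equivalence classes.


Valid range: [10, 174]
Class 1: x < 10 — invalid
Class 2: 10 ≤ x ≤ 174 — valid
Class 3: x > 174 — invalid
Total equivalence classes: 3

3 equivalence classes


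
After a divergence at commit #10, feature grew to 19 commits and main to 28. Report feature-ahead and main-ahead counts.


Common ancestor: commit #10
feature commits after divergence: 19 - 10 = 9
main commits after divergence: 28 - 10 = 18
feature is 9 commits ahead of main
main is 18 commits ahead of feature

feature ahead: 9, main ahead: 18


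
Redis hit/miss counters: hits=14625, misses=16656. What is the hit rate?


Formula: hit rate = hits / (hits + misses) * 100
hit rate = 14625 / (14625 + 16656) * 100
hit rate = 14625 / 31281 * 100
hit rate = 46.75%

46.75%


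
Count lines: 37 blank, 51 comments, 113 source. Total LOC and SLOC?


Total LOC = blank + comment + code
Total LOC = 37 + 51 + 113 = 201
SLOC (source only) = code = 113

Total LOC: 201, SLOC: 113


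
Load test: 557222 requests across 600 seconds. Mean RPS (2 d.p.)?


Formula: throughput = requests / seconds
throughput = 557222 / 600
throughput = 928.7 requests/second

928.7 requests/second


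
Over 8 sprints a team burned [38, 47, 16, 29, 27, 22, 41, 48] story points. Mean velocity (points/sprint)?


Formula: Avg velocity = Total points / Number of sprints
Points: [38, 47, 16, 29, 27, 22, 41, 48]
Sum = 38 + 47 + 16 + 29 + 27 + 22 + 41 + 48 = 268
Avg velocity = 268 / 8 = 33.5 points/sprint

33.5 points/sprint


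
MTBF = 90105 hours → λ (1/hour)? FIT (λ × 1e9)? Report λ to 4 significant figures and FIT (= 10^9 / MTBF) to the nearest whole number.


Formula: λ = 1 / MTBF; FIT = λ × 1e9 = 1e9 / MTBF
λ = 1 / 90105 ≈ 1.110e-05 failures/hour
FIT = 1e9 / 90105 ≈ 11098 failures per 1e9 hours (nearest whole number)

λ = 1.110e-05 /h, FIT = 11098


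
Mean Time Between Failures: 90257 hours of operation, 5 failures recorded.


Formula: MTBF = Total operating time / Number of failures
MTBF = 90257 / 5
MTBF = 18051.4 hours

18051.4 hours


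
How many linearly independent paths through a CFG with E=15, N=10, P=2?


Formula: V(G) = E - N + 2P
V(G) = 15 - 10 + 2*2
V(G) = 5 + 4
V(G) = 9

9


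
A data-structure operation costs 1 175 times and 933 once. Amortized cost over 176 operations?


Formula: Amortized cost = Total cost / Operations
Total cost = (175 * 1) + (1 * 933)
Total cost = 175 + 933 = 1108
Amortized = 1108 / 176 = 6.2955

6.2955


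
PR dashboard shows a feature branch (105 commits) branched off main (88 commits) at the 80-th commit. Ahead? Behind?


Common ancestor: commit #80
feature commits after divergence: 105 - 80 = 25
main commits after divergence: 88 - 80 = 8
feature is 25 commits ahead of main
main is 8 commits ahead of feature

feature ahead: 25, main ahead: 8


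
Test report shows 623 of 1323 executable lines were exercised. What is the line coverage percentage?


Coverage = covered / total * 100
Coverage = 623 / 1323 * 100
Coverage = 47.09%

47.09%


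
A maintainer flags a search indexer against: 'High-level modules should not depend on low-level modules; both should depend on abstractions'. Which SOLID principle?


This describes the Dependency Inversion Principle (DIP)

Dependency Inversion Principle (DIP)


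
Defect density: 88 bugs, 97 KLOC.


Defect density = defects / KLOC
Defect density = 88 / 97
Defect density = 0.907 defects/KLOC

0.907 defects/KLOC


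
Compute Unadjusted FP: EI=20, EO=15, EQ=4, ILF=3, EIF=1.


UFP = EI*4 + EO*5 + EQ*4 + ILF*10 + EIF*7
UFP = 20*4 + 15*5 + 4*4 + 3*10 + 1*7
UFP = 80 + 75 + 16 + 30 + 7
UFP = 208

208


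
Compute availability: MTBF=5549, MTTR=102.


Availability = MTBF / (MTBF + MTTR)
Availability = 5549 / (5549 + 102)
Availability = 5549 / 5651
Availability = 98.195%

98.195%


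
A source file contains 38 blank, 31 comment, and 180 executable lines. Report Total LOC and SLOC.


Total LOC = blank + comment + code
Total LOC = 38 + 31 + 180 = 249
SLOC (source only) = code = 180

Total LOC: 249, SLOC: 180


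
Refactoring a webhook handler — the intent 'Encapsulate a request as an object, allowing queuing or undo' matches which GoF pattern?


This matches the Command pattern

Command


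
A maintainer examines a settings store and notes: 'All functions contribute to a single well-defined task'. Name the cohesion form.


Reasoning: Best: single purpose
Type: Functional cohesion

Functional cohesion


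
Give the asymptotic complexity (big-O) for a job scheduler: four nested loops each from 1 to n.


Reasoning: four levels of nesting
Complexity: O(n^4)

O(n^4)


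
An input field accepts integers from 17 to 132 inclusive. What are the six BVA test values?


Range: [17, 132]
Boundaries: just below min, min, min+1, max-1, max, just above max
Values: [16, 17, 18, 131, 132, 133]

[16, 17, 18, 131, 132, 133]


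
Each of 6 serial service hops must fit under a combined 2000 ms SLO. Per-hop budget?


Formula: per_stage = total_budget / stages
per_stage = 2000 / 6
per_stage = 333.33 ms

333.33 ms


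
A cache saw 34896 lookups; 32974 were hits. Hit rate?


Formula: hit rate = hits / (hits + misses) * 100
hit rate = 32974 / (32974 + 1922) * 100
hit rate = 32974 / 34896 * 100
hit rate = 94.49%

94.49%


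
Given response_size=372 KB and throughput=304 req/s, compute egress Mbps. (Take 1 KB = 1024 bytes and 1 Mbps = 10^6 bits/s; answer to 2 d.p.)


Formula: Mbps = payload_bytes * RPS * 8 / 1e6
Payload per request = 372 KB = 372 * 1024 = 380928 bytes
Total bytes/sec = 380928 * 304 = 115802112
Total bits/sec = 115802112 * 8 = 926416896
Mbps = 926416896 / 1e6 = 926.42

926.42 Mbps


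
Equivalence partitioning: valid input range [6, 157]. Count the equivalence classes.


Valid range: [6, 157]
Class 1: x < 6 — invalid
Class 2: 6 ≤ x ≤ 157 — valid
Class 3: x > 157 — invalid
Total equivalence classes: 3

3 equivalence classes


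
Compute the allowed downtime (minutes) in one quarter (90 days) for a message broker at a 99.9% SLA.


Formula: allowed downtime = period * (100 - SLA) / 100
Period (quarter (90 days)) = 129600 minutes
Unavailability fraction = (100 - 99.9) / 100
Allowed downtime = 129600 * (100 - 99.9) / 100
Allowed downtime = 129.6 minutes

129.6 minutes


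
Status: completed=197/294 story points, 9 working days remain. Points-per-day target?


Formula: Required rate = Remaining points / Days left
Remaining = 294 - 197 = 97 points
Required rate = 97 / 9 = 10.78 points/day

10.78 points/day


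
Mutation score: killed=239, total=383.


Mutation score = killed / total * 100
Mutation score = 239 / 383 * 100
Mutation score = 62.4%

62.4%


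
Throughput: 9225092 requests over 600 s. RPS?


Formula: throughput = requests / seconds
throughput = 9225092 / 600
throughput = 15375.15 requests/second

15375.15 requests/second


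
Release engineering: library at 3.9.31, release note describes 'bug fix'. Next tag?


Current: 3.9.31
Change category: 'bug fix' → patch bump
SemVer rule: patch bump → increment PATCH (MAJOR and MINOR unchanged)
New: 3.9.32

3.9.32


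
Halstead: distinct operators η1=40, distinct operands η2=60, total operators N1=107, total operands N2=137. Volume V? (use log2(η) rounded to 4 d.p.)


Formula: V = N * log2(η), where N = N1 + N2 and η = η1 + η2
η = 40 + 60 = 100
N = 107 + 137 = 244
log2(100) ≈ 6.6439
V = 244 * 6.6439 = 1621.11

1621.11


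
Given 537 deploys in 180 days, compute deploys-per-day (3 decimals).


Formula: deployments per day = releases / days
= 537 / 180
= 2.983 deploys/day
(equivalently, 20.88 deploys/week)

2.983 deploys/day


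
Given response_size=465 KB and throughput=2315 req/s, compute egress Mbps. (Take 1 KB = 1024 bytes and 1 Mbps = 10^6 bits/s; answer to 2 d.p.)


Formula: Mbps = payload_bytes * RPS * 8 / 1e6
Payload per request = 465 KB = 465 * 1024 = 476160 bytes
Total bytes/sec = 476160 * 2315 = 1102310400
Total bits/sec = 1102310400 * 8 = 8818483200
Mbps = 8818483200 / 1e6 = 8818.48

8818.48 Mbps


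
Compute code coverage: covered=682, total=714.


Coverage = covered / total * 100
Coverage = 682 / 714 * 100
Coverage = 95.52%

95.52%


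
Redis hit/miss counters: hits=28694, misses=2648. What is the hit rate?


Formula: hit rate = hits / (hits + misses) * 100
hit rate = 28694 / (28694 + 2648) * 100
hit rate = 28694 / 31342 * 100
hit rate = 91.55%

91.55%


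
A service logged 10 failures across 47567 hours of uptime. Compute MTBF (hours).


Formula: MTBF = Total operating time / Number of failures
MTBF = 47567 / 10
MTBF = 4756.7 hours

4756.7 hours


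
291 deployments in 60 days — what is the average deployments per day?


Formula: deployments per day = releases / days
= 291 / 60
= 4.85 deploys/day
(equivalently, 33.95 deploys/week)

4.85 deploys/day


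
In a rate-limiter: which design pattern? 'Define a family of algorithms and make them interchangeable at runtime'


This matches the Strategy pattern

Strategy


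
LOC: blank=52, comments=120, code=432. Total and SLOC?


Total LOC = blank + comment + code
Total LOC = 52 + 120 + 432 = 604
SLOC (source only) = code = 432

Total LOC: 604, SLOC: 432


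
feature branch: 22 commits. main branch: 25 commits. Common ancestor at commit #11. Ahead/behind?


Common ancestor: commit #11
feature commits after divergence: 22 - 11 = 11
main commits after divergence: 25 - 11 = 14
feature is 11 commits ahead of main
main is 14 commits ahead of feature

feature ahead: 11, main ahead: 14


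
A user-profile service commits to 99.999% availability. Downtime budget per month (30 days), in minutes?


Formula: allowed downtime = period * (100 - SLA) / 100
Period (month (30 days)) = 43200 minutes
Unavailability fraction = (100 - 99.999) / 100
Allowed downtime = 43200 * (100 - 99.999) / 100
Allowed downtime = 0.432 minutes

0.432 minutes


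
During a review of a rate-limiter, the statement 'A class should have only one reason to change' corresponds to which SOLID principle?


This describes the Single Responsibility Principle (SRP)

Single Responsibility Principle (SRP)


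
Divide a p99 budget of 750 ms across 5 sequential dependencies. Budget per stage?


Formula: per_stage = total_budget / stages
per_stage = 750 / 5
per_stage = 150.0 ms

150.0 ms


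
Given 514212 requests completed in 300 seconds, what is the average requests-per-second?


Formula: throughput = requests / seconds
throughput = 514212 / 300
throughput = 1714.04 requests/second

1714.04 requests/second


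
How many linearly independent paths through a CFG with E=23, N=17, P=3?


Formula: V(G) = E - N + 2P
V(G) = 23 - 17 + 2*3
V(G) = 6 + 6
V(G) = 12

12


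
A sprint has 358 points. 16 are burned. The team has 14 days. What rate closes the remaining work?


Formula: Required rate = Remaining points / Days left
Remaining = 358 - 16 = 342 points
Required rate = 342 / 14 = 24.43 points/day

24.43 points/day


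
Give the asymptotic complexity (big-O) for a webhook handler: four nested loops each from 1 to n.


Reasoning: four levels of nesting
Complexity: O(n^4)

O(n^4)


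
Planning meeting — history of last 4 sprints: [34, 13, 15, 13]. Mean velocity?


Formula: Avg velocity = Total points / Number of sprints
Points: [34, 13, 15, 13]
Sum = 34 + 13 + 15 + 13 = 75
Avg velocity = 75 / 4 = 18.75 points/sprint

18.75 points/sprint


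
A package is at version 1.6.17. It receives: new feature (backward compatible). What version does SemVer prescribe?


Current: 1.6.17
Change category: 'new feature (backward compatible)' → minor bump
SemVer rule: minor bump → increment MINOR, reset PATCH to 0 (MAJOR unchanged)
New: 1.7.0

1.7.0


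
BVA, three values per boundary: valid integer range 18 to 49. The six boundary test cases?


Range: [18, 49]
Boundaries: just below min, min, min+1, max-1, max, just above max
Values: [17, 18, 19, 48, 49, 50]

[17, 18, 19, 48, 49, 50]


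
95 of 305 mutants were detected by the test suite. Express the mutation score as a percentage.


Mutation score = killed / total * 100
Mutation score = 95 / 305 * 100
Mutation score = 31.15%

31.15%


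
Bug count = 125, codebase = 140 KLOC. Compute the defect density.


Defect density = defects / KLOC
Defect density = 125 / 140
Defect density = 0.893 defects/KLOC

0.893 defects/KLOC


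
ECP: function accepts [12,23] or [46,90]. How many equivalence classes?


Valid ranges: [12,23] and [46,90]
Class 1: x < 12 — invalid
Class 2: 12 ≤ x ≤ 23 — valid
Class 3: 23 < x < 46 — invalid (gap between ranges)
Class 4: 46 ≤ x ≤ 90 — valid
Class 5: x > 90 — invalid
Total equivalence classes: 5

5 equivalence classes


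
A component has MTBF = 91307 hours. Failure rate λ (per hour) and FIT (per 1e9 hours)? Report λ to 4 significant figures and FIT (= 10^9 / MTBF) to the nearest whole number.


Formula: λ = 1 / MTBF; FIT = λ × 1e9 = 1e9 / MTBF
λ = 1 / 91307 ≈ 1.095e-05 failures/hour
FIT = 1e9 / 91307 ≈ 10952 failures per 1e9 hours (nearest whole number)

λ = 1.095e-05 /h, FIT = 10952
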